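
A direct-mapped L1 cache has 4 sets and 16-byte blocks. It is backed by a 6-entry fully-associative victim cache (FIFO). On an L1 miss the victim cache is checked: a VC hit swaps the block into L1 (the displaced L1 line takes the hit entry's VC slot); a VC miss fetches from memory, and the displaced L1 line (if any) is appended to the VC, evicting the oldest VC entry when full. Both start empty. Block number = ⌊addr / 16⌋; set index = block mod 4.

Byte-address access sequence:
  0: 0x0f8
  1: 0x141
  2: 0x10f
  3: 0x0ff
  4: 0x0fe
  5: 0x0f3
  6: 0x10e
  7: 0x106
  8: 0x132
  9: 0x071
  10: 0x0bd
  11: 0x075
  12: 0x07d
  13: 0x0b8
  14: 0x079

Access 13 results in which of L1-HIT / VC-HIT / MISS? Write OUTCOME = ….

OUTCOME = VC-HIT

  [0] addr=0xf8 blk=15 s=3: MISS | VC []
  [1] addr=0x141 blk=20 s=0: MISS | VC []
  [2] addr=0x10f blk=16 s=0: MISS | VC [20]
  [3] addr=0xff blk=15 s=3: L1-HIT | VC [20]
  [4] addr=0xfe blk=15 s=3: L1-HIT | VC [20]
  [5] addr=0xf3 blk=15 s=3: L1-HIT | VC [20]
  [6] addr=0x10e blk=16 s=0: L1-HIT | VC [20]
  [7] addr=0x106 blk=16 s=0: L1-HIT | VC [20]
  [8] addr=0x132 blk=19 s=3: MISS | VC [20, 15]
  [9] addr=0x71 blk=7 s=3: MISS | VC [20, 15, 19]
  [10] addr=0xbd blk=11 s=3: MISS | VC [20, 15, 19, 7]
  [11] addr=0x75 blk=7 s=3: VC-HIT | VC [20, 15, 19, 11]
  [12] addr=0x7d blk=7 s=3: L1-HIT | VC [20, 15, 19, 11]
  [13] addr=0xb8 blk=11 s=3: VC-HIT | VC [20, 15, 19, 7]
  [14] addr=0x79 blk=7 s=3: VC-HIT | VC [20, 15, 19, 11]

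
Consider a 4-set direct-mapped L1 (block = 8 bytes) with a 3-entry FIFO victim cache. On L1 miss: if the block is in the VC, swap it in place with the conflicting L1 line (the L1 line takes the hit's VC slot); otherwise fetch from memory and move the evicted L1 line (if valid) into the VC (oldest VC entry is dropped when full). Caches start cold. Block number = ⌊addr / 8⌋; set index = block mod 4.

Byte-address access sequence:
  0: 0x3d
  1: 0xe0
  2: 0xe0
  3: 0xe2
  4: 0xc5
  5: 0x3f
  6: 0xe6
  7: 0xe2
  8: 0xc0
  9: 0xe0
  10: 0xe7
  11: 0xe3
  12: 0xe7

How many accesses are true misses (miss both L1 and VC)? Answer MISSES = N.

MISSES = 3

  [0] addr=0x3d blk=7 s=3: MISS | VC []
  [1] addr=0xe0 blk=28 s=0: MISS | VC []
  [2] addr=0xe0 blk=28 s=0: L1-HIT | VC []
  [3] addr=0xe2 blk=28 s=0: L1-HIT | VC []
  [4] addr=0xc5 blk=24 s=0: MISS | VC [28]
  [5] addr=0x3f blk=7 s=3: L1-HIT | VC [28]
  [6] addr=0xe6 blk=28 s=0: VC-HIT | VC [24]
  [7] addr=0xe2 blk=28 s=0: L1-HIT | VC [24]
  [8] addr=0xc0 blk=24 s=0: VC-HIT | VC [28]
  [9] addr=0xe0 blk=28 s=0: VC-HIT | VC [24]
  [10] addr=0xe7 blk=28 s=0: L1-HIT | VC [24]
  [11] addr=0xe3 blk=28 s=0: L1-HIT | VC [24]
  [12] addr=0xe7 blk=28 s=0: L1-HIT | VC [24]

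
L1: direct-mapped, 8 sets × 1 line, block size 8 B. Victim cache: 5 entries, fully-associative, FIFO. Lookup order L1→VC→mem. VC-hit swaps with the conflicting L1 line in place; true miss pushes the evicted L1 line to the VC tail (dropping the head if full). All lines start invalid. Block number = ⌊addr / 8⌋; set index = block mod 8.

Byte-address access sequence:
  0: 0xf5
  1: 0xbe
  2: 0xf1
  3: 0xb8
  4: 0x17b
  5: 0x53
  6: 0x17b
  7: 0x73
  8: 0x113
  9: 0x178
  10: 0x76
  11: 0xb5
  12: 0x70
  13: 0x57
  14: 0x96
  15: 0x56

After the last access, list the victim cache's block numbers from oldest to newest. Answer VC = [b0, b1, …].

VC = [23, 30, 34, 22, 18]

  [0] addr=0xf5 blk=30 s=6: MISS | VC []
  [1] addr=0xbe blk=23 s=7: MISS | VC []
  [2] addr=0xf1 blk=30 s=6: L1-HIT | VC []
  [3] addr=0xb8 blk=23 s=7: L1-HIT | VC []
  [4] addr=0x17b blk=47 s=7: MISS | VC [23]
  [5] addr=0x53 blk=10 s=2: MISS | VC [23]
  [6] addr=0x17b blk=47 s=7: L1-HIT | VC [23]
  [7] addr=0x73 blk=14 s=6: MISS | VC [23, 30]
  [8] addr=0x113 blk=34 s=2: MISS | VC [23, 30, 10]
  [9] addr=0x178 blk=47 s=7: L1-HIT | VC [23, 30, 10]
  [10] addr=0x76 blk=14 s=6: L1-HIT | VC [23, 30, 10]
  [11] addr=0xb5 blk=22 s=6: MISS | VC [23, 30, 10, 14]
  [12] addr=0x70 blk=14 s=6: VC-HIT | VC [23, 30, 10, 22]
  [13] addr=0x57 blk=10 s=2: VC-HIT | VC [23, 30, 34, 22]
  [14] addr=0x96 blk=18 s=2: MISS | VC [23, 30, 34, 22, 10]
  [15] addr=0x56 blk=10 s=2: VC-HIT | VC [23, 30, 34, 22, 18]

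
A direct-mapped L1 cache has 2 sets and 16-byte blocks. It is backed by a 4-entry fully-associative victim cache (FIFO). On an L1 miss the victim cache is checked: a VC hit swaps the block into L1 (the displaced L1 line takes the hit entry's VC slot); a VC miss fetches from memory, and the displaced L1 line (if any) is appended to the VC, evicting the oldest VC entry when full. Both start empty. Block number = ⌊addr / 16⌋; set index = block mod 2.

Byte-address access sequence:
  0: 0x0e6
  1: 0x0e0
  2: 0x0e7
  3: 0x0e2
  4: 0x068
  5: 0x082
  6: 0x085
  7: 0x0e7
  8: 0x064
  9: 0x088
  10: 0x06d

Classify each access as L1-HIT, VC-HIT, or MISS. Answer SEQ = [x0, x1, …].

SEQ = [MISS, L1-HIT, L1-HIT, L1-HIT, MISS, MISS, L1-HIT, VC-HIT, VC-HIT, VC-HIT, VC-HIT]

  [0] addr=0xe6 blk=14 s=0: MISS | VC []
  [1] addr=0xe0 blk=14 s=0: L1-HIT | VC []
  [2] addr=0xe7 blk=14 s=0: L1-HIT | VC []
  [3] addr=0xe2 blk=14 s=0: L1-HIT | VC []
  [4] addr=0x68 blk=6 s=0: MISS | VC [14]
  [5] addr=0x82 blk=8 s=0: MISS | VC [14, 6]
  [6] addr=0x85 blk=8 s=0: L1-HIT | VC [14, 6]
  [7] addr=0xe7 blk=14 s=0: VC-HIT | VC [8, 6]
  [8] addr=0x64 blk=6 s=0: VC-HIT | VC [8, 14]
  [9] addr=0x88 blk=8 s=0: VC-HIT | VC [6, 14]
  [10] addr=0x6d blk=6 s=0: VC-HIT | VC [8, 14]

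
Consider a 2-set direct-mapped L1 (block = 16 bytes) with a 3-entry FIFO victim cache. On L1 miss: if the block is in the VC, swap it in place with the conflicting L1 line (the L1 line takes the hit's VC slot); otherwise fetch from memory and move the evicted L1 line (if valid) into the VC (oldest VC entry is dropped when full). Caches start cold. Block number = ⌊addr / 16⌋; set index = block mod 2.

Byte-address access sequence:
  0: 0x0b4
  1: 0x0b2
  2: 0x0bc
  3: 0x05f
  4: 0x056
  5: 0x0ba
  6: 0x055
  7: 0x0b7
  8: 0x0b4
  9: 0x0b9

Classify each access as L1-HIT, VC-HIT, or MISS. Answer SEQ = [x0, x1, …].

SEQ = [MISS, L1-HIT, L1-HIT, MISS, L1-HIT, VC-HIT, VC-HIT, VC-HIT, L1-HIT, L1-HIT]

#0 0xb4→b11/s1 MISS; vc=[]
#1 0xb2→b11/s1 L1-HIT; vc=[]
#2 0xbc→b11/s1 L1-HIT; vc=[]
#3 0x5f→b5/s1 MISS; vc=[11]
#4 0x56→b5/s1 L1-HIT; vc=[11]
#5 0xba→b11/s1 VC-HIT; vc=[5]
#6 0x55→b5/s1 VC-HIT; vc=[11]
#7 0xb7→b11/s1 VC-HIT; vc=[5]
#8 0xb4→b11/s1 L1-HIT; vc=[5]
#9 0xb9→b11/s1 L1-HIT; vc=[5]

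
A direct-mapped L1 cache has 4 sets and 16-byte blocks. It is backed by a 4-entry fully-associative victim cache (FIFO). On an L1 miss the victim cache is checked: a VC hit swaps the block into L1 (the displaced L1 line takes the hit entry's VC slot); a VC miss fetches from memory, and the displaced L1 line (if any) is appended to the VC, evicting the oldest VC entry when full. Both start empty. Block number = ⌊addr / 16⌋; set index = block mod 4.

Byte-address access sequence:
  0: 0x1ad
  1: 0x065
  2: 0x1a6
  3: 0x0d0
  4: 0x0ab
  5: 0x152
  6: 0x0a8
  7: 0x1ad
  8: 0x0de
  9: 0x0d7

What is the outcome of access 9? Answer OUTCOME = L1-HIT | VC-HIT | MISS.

OUTCOME = L1-HIT

  [0] addr=0x1ad blk=26 s=2: MISS | VC []
  [1] addr=0x65 blk=6 s=2: MISS | VC [26]
  [2] addr=0x1a6 blk=26 s=2: VC-HIT | VC [6]
  [3] addr=0xd0 blk=13 s=1: MISS | VC [6]
  [4] addr=0xab blk=10 s=2: MISS | VC [6, 26]
  [5] addr=0x152 blk=21 s=1: MISS | VC [6, 26, 13]
  [6] addr=0xa8 blk=10 s=2: L1-HIT | VC [6, 26, 13]
  [7] addr=0x1ad blk=26 s=2: VC-HIT | VC [6, 10, 13]
  [8] addr=0xde blk=13 s=1: VC-HIT | VC [6, 10, 21]
  [9] addr=0xd7 blk=13 s=1: L1-HIT | VC [6, 10, 21]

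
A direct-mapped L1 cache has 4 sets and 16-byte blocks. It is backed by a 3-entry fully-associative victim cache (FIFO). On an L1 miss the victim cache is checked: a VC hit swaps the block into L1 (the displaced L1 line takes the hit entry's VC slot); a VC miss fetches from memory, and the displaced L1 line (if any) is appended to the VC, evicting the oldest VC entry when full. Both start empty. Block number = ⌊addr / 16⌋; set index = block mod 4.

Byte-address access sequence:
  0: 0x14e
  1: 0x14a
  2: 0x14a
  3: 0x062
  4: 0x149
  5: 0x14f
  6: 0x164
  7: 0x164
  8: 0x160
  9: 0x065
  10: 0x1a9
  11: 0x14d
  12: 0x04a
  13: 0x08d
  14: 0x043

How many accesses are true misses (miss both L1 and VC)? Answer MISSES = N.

MISSES = 6

0: 0x14e (blk 20, set 0) → MISS  vc=[]
1: 0x14a (blk 20, set 0) → L1-HIT  vc=[]
2: 0x14a (blk 20, set 0) → L1-HIT  vc=[]
3: 0x62 (blk 6, set 2) → MISS  vc=[]
4: 0x149 (blk 20, set 0) → L1-HIT  vc=[]
5: 0x14f (blk 20, set 0) → L1-HIT  vc=[]
6: 0x164 (blk 22, set 2) → MISS  vc=[6]
7: 0x164 (blk 22, set 2) → L1-HIT  vc=[6]
8: 0x160 (blk 22, set 2) → L1-HIT  vc=[6]
9: 0x65 (blk 6, set 2) → VC-HIT  vc=[22]
10: 0x1a9 (blk 26, set 2) → MISS  vc=[22, 6]
11: 0x14d (blk 20, set 0) → L1-HIT  vc=[22, 6]
12: 0x4a (blk 4, set 0) → MISS  vc=[22, 6, 20]
13: 0x8d (blk 8, set 0) → MISS  vc=[6, 20, 4]
14: 0x43 (blk 4, set 0) → VC-HIT  vc=[6, 20, 8]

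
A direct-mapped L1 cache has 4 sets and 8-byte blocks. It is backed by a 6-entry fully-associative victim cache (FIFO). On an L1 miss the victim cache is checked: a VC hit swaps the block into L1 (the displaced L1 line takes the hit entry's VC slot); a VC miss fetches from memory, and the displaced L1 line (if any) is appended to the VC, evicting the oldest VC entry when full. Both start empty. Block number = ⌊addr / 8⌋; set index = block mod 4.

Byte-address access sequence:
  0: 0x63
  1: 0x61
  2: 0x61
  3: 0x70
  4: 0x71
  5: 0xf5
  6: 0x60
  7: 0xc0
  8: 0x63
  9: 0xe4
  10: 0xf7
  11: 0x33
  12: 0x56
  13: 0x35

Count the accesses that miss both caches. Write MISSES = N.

MISSES = 7

  [0] addr=0x63 blk=12 s=0: MISS | VC []
  [1] addr=0x61 blk=12 s=0: L1-HIT | VC []
  [2] addr=0x61 blk=12 s=0: L1-HIT | VC []
  [3] addr=0x70 blk=14 s=2: MISS | VC []
  [4] addr=0x71 blk=14 s=2: L1-HIT | VC []
  [5] addr=0xf5 blk=30 s=2: MISS | VC [14]
  [6] addr=0x60 blk=12 s=0: L1-HIT | VC [14]
  [7] addr=0xc0 blk=24 s=0: MISS | VC [14, 12]
  [8] addr=0x63 blk=12 s=0: VC-HIT | VC [14, 24]
  [9] addr=0xe4 blk=28 s=0: MISS | VC [14, 24, 12]
  [10] addr=0xf7 blk=30 s=2: L1-HIT | VC [14, 24, 12]
  [11] addr=0x33 blk=6 s=2: MISS | VC [14, 24, 12, 30]
  [12] addr=0x56 blk=10 s=2: MISS | VC [14, 24, 12, 30, 6]
  [13] addr=0x35 blk=6 s=2: VC-HIT | VC [14, 24, 12, 30, 10]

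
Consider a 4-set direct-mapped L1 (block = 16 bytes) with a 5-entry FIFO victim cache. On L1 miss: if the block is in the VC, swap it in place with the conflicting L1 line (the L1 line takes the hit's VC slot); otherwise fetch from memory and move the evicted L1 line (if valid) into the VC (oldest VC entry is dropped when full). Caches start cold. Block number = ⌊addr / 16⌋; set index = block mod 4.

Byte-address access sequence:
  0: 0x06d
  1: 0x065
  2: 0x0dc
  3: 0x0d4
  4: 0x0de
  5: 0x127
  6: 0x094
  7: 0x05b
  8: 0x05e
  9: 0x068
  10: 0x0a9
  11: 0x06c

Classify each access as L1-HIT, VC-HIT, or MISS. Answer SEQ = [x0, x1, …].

0: 0x6d (blk 6, set 2) → MISS  vc=[]
1: 0x65 (blk 6, set 2) → L1-HIT  vc=[]
2: 0xdc (blk 13, set 1) → MISS  vc=[]
3: 0xd4 (blk 13, set 1) → L1-HIT  vc=[]
4: 0xde (blk 13, set 1) → L1-HIT  vc=[]
5: 0x127 (blk 18, set 2) → MISS  vc=[6]
6: 0x94 (blk 9, set 1) → MISS  vc=[6, 13]
7: 0x5b (blk 5, set 1) → MISS  vc=[6, 13, 9]
8: 0x5e (blk 5, set 1) → L1-HIT  vc=[6, 13, 9]
9: 0x68 (blk 6, set 2) → VC-HIT  vc=[18, 13, 9]
10: 0xa9 (blk 10, set 2) → MISS  vc=[18, 13, 9, 6]
11: 0x6c (blk 6, set 2) → VC-HIT  vc=[18, 13, 9, 10]

SEQ = [MISS, L1-HIT, MISS, L1-HIT, L1-HIT, MISS, MISS, MISS, L1-HIT, VC-HIT, MISS, VC-HIT]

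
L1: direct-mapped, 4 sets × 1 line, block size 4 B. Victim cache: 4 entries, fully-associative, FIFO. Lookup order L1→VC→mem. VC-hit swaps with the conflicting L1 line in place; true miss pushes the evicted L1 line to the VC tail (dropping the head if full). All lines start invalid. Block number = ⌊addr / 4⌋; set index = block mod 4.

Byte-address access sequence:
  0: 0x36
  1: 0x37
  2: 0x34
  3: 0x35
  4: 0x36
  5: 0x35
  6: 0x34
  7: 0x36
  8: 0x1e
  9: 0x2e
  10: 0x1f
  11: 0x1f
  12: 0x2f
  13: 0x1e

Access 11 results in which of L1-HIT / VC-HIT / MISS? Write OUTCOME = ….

OUTCOME = L1-HIT

0: 0x36 (blk 13, set 1) → MISS  vc=[]
1: 0x37 (blk 13, set 1) → L1-HIT  vc=[]
2: 0x34 (blk 13, set 1) → L1-HIT  vc=[]
3: 0x35 (blk 13, set 1) → L1-HIT  vc=[]
4: 0x36 (blk 13, set 1) → L1-HIT  vc=[]
5: 0x35 (blk 13, set 1) → L1-HIT  vc=[]
6: 0x34 (blk 13, set 1) → L1-HIT  vc=[]
7: 0x36 (blk 13, set 1) → L1-HIT  vc=[]
8: 0x1e (blk 7, set 3) → MISS  vc=[]
9: 0x2e (blk 11, set 3) → MISS  vc=[7]
10: 0x1f (blk 7, set 3) → VC-HIT  vc=[11]
11: 0x1f (blk 7, set 3) → L1-HIT  vc=[11]
12: 0x2f (blk 11, set 3) → VC-HIT  vc=[7]
13: 0x1e (blk 7, set 3) → VC-HIT  vc=[11]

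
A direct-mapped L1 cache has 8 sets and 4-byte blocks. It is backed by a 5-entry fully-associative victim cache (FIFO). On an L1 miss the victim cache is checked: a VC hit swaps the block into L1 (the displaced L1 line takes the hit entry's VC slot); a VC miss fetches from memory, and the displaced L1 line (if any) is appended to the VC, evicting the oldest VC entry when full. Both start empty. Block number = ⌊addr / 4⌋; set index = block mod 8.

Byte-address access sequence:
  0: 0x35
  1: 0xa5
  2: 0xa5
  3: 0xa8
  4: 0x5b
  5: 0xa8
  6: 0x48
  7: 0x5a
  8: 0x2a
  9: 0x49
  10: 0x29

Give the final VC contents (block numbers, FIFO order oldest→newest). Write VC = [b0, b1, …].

#0 0x35→b13/s5 MISS; vc=[]
#1 0xa5→b41/s1 MISS; vc=[]
#2 0xa5→b41/s1 L1-HIT; vc=[]
#3 0xa8→b42/s2 MISS; vc=[]
#4 0x5b→b22/s6 MISS; vc=[]
#5 0xa8→b42/s2 L1-HIT; vc=[]
#6 0x48→b18/s2 MISS; vc=[42]
#7 0x5a→b22/s6 L1-HIT; vc=[42]
#8 0x2a→b10/s2 MISS; vc=[42,18]
#9 0x49→b18/s2 VC-HIT; vc=[42,10]
#10 0x29→b10/s2 VC-HIT; vc=[42,18]

VC = [42, 18]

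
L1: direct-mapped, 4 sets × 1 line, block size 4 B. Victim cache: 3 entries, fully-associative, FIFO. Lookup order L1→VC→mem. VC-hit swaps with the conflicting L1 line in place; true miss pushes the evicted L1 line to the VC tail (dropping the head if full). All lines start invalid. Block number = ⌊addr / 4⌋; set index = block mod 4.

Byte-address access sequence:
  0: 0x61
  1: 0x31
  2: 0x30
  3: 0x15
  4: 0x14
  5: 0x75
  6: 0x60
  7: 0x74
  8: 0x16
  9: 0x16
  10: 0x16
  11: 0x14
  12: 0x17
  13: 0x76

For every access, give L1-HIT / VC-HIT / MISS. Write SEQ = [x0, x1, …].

#0 0x61→b24/s0 MISS; vc=[]
#1 0x31→b12/s0 MISS; vc=[24]
#2 0x30→b12/s0 L1-HIT; vc=[24]
#3 0x15→b5/s1 MISS; vc=[24]
#4 0x14→b5/s1 L1-HIT; vc=[24]
#5 0x75→b29/s1 MISS; vc=[24,5]
#6 0x60→b24/s0 VC-HIT; vc=[12,5]
#7 0x74→b29/s1 L1-HIT; vc=[12,5]
#8 0x16→b5/s1 VC-HIT; vc=[12,29]
#9 0x16→b5/s1 L1-HIT; vc=[12,29]
#10 0x16→b5/s1 L1-HIT; vc=[12,29]
#11 0x14→b5/s1 L1-HIT; vc=[12,29]
#12 0x17→b5/s1 L1-HIT; vc=[12,29]
#13 0x76→b29/s1 VC-HIT; vc=[12,5]

SEQ = [MISS, MISS, L1-HIT, MISS, L1-HIT, MISS, VC-HIT, L1-HIT, VC-HIT, L1-HIT, L1-HIT, L1-HIT, L1-HIT, VC-HIT]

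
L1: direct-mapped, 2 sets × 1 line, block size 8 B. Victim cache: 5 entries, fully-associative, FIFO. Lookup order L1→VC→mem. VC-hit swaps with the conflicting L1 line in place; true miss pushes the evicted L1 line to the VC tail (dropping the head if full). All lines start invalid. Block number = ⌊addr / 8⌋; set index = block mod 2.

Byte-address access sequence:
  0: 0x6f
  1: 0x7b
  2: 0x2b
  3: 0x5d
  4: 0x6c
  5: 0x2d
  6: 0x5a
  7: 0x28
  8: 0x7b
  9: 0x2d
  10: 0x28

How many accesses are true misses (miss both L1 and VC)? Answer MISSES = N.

MISSES = 4

#0 0x6f→b13/s1 MISS; vc=[]
#1 0x7b→b15/s1 MISS; vc=[13]
#2 0x2b→b5/s1 MISS; vc=[13,15]
#3 0x5d→b11/s1 MISS; vc=[13,15,5]
#4 0x6c→b13/s1 VC-HIT; vc=[11,15,5]
#5 0x2d→b5/s1 VC-HIT; vc=[11,15,13]
#6 0x5a→b11/s1 VC-HIT; vc=[5,15,13]
#7 0x28→b5/s1 VC-HIT; vc=[11,15,13]
#8 0x7b→b15/s1 VC-HIT; vc=[11,5,13]
#9 0x2d→b5/s1 VC-HIT; vc=[11,15,13]
#10 0x28→b5/s1 L1-HIT; vc=[11,15,13]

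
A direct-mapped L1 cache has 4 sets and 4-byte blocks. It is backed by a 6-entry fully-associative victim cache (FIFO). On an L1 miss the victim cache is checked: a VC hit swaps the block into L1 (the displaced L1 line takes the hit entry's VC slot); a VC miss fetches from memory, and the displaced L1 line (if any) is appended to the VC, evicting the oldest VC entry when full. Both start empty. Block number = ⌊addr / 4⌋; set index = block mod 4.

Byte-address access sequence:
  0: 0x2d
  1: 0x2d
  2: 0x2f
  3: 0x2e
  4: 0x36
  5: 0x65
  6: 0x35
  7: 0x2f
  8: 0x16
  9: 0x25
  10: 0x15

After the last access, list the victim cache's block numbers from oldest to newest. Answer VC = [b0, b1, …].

#0 0x2d→b11/s3 MISS; vc=[]
#1 0x2d→b11/s3 L1-HIT; vc=[]
#2 0x2f→b11/s3 L1-HIT; vc=[]
#3 0x2e→b11/s3 L1-HIT; vc=[]
#4 0x36→b13/s1 MISS; vc=[]
#5 0x65→b25/s1 MISS; vc=[13]
#6 0x35→b13/s1 VC-HIT; vc=[25]
#7 0x2f→b11/s3 L1-HIT; vc=[25]
#8 0x16→b5/s1 MISS; vc=[25,13]
#9 0x25→b9/s1 MISS; vc=[25,13,5]
#10 0x15→b5/s1 VC-HIT; vc=[25,13,9]

VC = [25, 13, 9]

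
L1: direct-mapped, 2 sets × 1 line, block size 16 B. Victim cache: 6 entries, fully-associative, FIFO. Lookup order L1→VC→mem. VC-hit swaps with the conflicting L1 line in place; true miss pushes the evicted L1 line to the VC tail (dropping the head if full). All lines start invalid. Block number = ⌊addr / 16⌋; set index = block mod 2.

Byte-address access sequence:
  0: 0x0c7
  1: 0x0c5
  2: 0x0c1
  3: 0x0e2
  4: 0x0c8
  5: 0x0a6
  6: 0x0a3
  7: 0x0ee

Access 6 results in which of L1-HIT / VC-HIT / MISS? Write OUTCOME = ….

#0 0xc7→b12/s0 MISS; vc=[]
#1 0xc5→b12/s0 L1-HIT; vc=[]
#2 0xc1→b12/s0 L1-HIT; vc=[]
#3 0xe2→b14/s0 MISS; vc=[12]
#4 0xc8→b12/s0 VC-HIT; vc=[14]
#5 0xa6→b10/s0 MISS; vc=[14,12]
#6 0xa3→b10/s0 L1-HIT; vc=[14,12]
#7 0xee→b14/s0 VC-HIT; vc=[10,12]

OUTCOME = L1-HIT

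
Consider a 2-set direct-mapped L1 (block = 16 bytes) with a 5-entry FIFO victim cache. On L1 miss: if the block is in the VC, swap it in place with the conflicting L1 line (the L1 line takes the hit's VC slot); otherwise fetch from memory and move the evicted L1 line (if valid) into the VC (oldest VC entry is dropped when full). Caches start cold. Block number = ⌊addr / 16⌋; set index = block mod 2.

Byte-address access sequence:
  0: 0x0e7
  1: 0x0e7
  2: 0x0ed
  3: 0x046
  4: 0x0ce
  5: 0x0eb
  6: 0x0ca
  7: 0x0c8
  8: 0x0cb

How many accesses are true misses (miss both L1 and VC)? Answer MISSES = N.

MISSES = 3

  [0] addr=0xe7 blk=14 s=0: MISS | VC []
  [1] addr=0xe7 blk=14 s=0: L1-HIT | VC []
  [2] addr=0xed blk=14 s=0: L1-HIT | VC []
  [3] addr=0x46 blk=4 s=0: MISS | VC [14]
  [4] addr=0xce blk=12 s=0: MISS | VC [14, 4]
  [5] addr=0xeb blk=14 s=0: VC-HIT | VC [12, 4]
  [6] addr=0xca blk=12 s=0: VC-HIT | VC [14, 4]
  [7] addr=0xc8 blk=12 s=0: L1-HIT | VC [14, 4]
  [8] addr=0xcb blk=12 s=0: L1-HIT | VC [14, 4]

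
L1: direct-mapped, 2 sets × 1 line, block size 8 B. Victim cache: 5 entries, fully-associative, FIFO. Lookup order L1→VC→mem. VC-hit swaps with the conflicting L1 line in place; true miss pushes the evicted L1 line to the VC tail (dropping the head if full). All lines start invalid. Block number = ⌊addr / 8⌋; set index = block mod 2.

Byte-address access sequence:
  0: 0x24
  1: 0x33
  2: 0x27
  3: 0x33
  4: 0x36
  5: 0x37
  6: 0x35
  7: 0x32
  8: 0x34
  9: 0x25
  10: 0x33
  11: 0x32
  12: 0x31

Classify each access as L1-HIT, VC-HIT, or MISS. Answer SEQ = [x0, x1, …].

#0 0x24→b4/s0 MISS; vc=[]
#1 0x33→b6/s0 MISS; vc=[4]
#2 0x27→b4/s0 VC-HIT; vc=[6]
#3 0x33→b6/s0 VC-HIT; vc=[4]
#4 0x36→b6/s0 L1-HIT; vc=[4]
#5 0x37→b6/s0 L1-HIT; vc=[4]
#6 0x35→b6/s0 L1-HIT; vc=[4]
#7 0x32→b6/s0 L1-HIT; vc=[4]
#8 0x34→b6/s0 L1-HIT; vc=[4]
#9 0x25→b4/s0 VC-HIT; vc=[6]
#10 0x33→b6/s0 VC-HIT; vc=[4]
#11 0x32→b6/s0 L1-HIT; vc=[4]
#12 0x31→b6/s0 L1-HIT; vc=[4]

SEQ = [MISS, MISS, VC-HIT, VC-HIT, L1-HIT, L1-HIT, L1-HIT, L1-HIT, L1-HIT, VC-HIT, VC-HIT, L1-HIT, L1-HIT]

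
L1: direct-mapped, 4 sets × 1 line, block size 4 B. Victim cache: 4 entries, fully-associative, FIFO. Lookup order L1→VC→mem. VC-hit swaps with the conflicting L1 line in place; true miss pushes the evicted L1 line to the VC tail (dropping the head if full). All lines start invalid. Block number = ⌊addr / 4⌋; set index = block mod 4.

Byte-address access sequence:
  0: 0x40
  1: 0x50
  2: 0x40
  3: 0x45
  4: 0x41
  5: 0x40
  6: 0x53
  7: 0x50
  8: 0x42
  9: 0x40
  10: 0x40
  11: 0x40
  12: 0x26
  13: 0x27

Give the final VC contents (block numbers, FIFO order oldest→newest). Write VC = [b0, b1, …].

VC = [20, 17]

0: 0x40 (blk 16, set 0) → MISS  vc=[]
1: 0x50 (blk 20, set 0) → MISS  vc=[16]
2: 0x40 (blk 16, set 0) → VC-HIT  vc=[20]
3: 0x45 (blk 17, set 1) → MISS  vc=[20]
4: 0x41 (blk 16, set 0) → L1-HIT  vc=[20]
5: 0x40 (blk 16, set 0) → L1-HIT  vc=[20]
6: 0x53 (blk 20, set 0) → VC-HIT  vc=[16]
7: 0x50 (blk 20, set 0) → L1-HIT  vc=[16]
8: 0x42 (blk 16, set 0) → VC-HIT  vc=[20]
9: 0x40 (blk 16, set 0) → L1-HIT  vc=[20]
10: 0x40 (blk 16, set 0) → L1-HIT  vc=[20]
11: 0x40 (blk 16, set 0) → L1-HIT  vc=[20]
12: 0x26 (blk 9, set 1) → MISS  vc=[20, 17]
13: 0x27 (blk 9, set 1) → L1-HIT  vc=[20, 17]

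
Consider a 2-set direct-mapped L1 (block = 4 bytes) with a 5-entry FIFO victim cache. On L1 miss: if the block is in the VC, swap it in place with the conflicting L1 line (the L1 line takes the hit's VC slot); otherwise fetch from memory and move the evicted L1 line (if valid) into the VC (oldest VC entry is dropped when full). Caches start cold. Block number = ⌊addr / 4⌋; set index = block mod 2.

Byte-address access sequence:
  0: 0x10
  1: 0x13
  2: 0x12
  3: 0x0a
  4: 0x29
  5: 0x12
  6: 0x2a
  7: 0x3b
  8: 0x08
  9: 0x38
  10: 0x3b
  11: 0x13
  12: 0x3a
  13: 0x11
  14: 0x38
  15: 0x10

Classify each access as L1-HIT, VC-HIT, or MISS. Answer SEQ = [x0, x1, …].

SEQ = [MISS, L1-HIT, L1-HIT, MISS, MISS, VC-HIT, VC-HIT, MISS, VC-HIT, VC-HIT, L1-HIT, VC-HIT, VC-HIT, VC-HIT, VC-HIT, VC-HIT]

  [0] addr=0x10 blk=4 s=0: MISS | VC []
  [1] addr=0x13 blk=4 s=0: L1-HIT | VC []
  [2] addr=0x12 blk=4 s=0: L1-HIT | VC []
  [3] addr=0xa blk=2 s=0: MISS | VC [4]
  [4] addr=0x29 blk=10 s=0: MISS | VC [4, 2]
  [5] addr=0x12 blk=4 s=0: VC-HIT | VC [10, 2]
  [6] addr=0x2a blk=10 s=0: VC-HIT | VC [4, 2]
  [7] addr=0x3b blk=14 s=0: MISS | VC [4, 2, 10]
  [8] addr=0x8 blk=2 s=0: VC-HIT | VC [4, 14, 10]
  [9] addr=0x38 blk=14 s=0: VC-HIT | VC [4, 2, 10]
  [10] addr=0x3b blk=14 s=0: L1-HIT | VC [4, 2, 10]
  [11] addr=0x13 blk=4 s=0: VC-HIT | VC [14, 2, 10]
  [12] addr=0x3a blk=14 s=0: VC-HIT | VC [4, 2, 10]
  [13] addr=0x11 blk=4 s=0: VC-HIT | VC [14, 2, 10]
  [14] addr=0x38 blk=14 s=0: VC-HIT | VC [4, 2, 10]
  [15] addr=0x10 blk=4 s=0: VC-HIT | VC [14, 2, 10]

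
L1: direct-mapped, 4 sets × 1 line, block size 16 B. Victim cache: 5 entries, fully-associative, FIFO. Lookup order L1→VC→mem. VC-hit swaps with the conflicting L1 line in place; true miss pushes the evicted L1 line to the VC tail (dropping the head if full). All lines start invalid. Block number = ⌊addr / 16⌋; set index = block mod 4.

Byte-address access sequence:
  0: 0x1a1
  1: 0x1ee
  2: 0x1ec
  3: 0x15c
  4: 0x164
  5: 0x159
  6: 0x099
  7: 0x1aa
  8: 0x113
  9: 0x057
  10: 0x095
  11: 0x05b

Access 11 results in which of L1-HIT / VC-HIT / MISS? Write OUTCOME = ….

#0 0x1a1→b26/s2 MISS; vc=[]
#1 0x1ee→b30/s2 MISS; vc=[26]
#2 0x1ec→b30/s2 L1-HIT; vc=[26]
#3 0x15c→b21/s1 MISS; vc=[26]
#4 0x164→b22/s2 MISS; vc=[26,30]
#5 0x159→b21/s1 L1-HIT; vc=[26,30]
#6 0x99→b9/s1 MISS; vc=[26,30,21]
#7 0x1aa→b26/s2 VC-HIT; vc=[22,30,21]
#8 0x113→b17/s1 MISS; vc=[22,30,21,9]
#9 0x57→b5/s1 MISS; vc=[22,30,21,9,17]
#10 0x95→b9/s1 VC-HIT; vc=[22,30,21,5,17]
#11 0x5b→b5/s1 VC-HIT; vc=[22,30,21,9,17]

OUTCOME = VC-HIT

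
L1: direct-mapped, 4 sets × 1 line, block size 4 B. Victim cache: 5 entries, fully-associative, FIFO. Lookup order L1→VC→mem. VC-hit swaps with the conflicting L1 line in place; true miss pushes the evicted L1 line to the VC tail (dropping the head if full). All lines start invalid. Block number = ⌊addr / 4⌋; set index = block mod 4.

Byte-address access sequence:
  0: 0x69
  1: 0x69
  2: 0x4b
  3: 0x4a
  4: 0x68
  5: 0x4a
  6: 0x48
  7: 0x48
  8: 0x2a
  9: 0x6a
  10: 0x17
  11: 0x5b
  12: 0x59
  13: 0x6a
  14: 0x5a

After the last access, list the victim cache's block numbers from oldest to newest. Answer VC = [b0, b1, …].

#0 0x69→b26/s2 MISS; vc=[]
#1 0x69→b26/s2 L1-HIT; vc=[]
#2 0x4b→b18/s2 MISS; vc=[26]
#3 0x4a→b18/s2 L1-HIT; vc=[26]
#4 0x68→b26/s2 VC-HIT; vc=[18]
#5 0x4a→b18/s2 VC-HIT; vc=[26]
#6 0x48→b18/s2 L1-HIT; vc=[26]
#7 0x48→b18/s2 L1-HIT; vc=[26]
#8 0x2a→b10/s2 MISS; vc=[26,18]
#9 0x6a→b26/s2 VC-HIT; vc=[10,18]
#10 0x17→b5/s1 MISS; vc=[10,18]
#11 0x5b→b22/s2 MISS; vc=[10,18,26]
#12 0x59→b22/s2 L1-HIT; vc=[10,18,26]
#13 0x6a→b26/s2 VC-HIT; vc=[10,18,22]
#14 0x5a→b22/s2 VC-HIT; vc=[10,18,26]

VC = [10, 18, 26]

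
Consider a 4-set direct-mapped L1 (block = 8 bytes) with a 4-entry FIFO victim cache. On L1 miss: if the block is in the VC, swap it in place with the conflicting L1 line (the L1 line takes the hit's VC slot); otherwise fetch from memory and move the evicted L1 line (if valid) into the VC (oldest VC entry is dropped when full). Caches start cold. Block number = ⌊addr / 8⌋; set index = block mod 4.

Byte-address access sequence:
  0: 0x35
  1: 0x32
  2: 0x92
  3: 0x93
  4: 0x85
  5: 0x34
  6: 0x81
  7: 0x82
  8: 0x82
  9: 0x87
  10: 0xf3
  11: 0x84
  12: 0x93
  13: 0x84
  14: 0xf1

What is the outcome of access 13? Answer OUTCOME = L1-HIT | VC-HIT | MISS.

OUTCOME = L1-HIT

  [0] addr=0x35 blk=6 s=2: MISS | VC []
  [1] addr=0x32 blk=6 s=2: L1-HIT | VC []
  [2] addr=0x92 blk=18 s=2: MISS | VC [6]
  [3] addr=0x93 blk=18 s=2: L1-HIT | VC [6]
  [4] addr=0x85 blk=16 s=0: MISS | VC [6]
  [5] addr=0x34 blk=6 s=2: VC-HIT | VC [18]
  [6] addr=0x81 blk=16 s=0: L1-HIT | VC [18]
  [7] addr=0x82 blk=16 s=0: L1-HIT | VC [18]
  [8] addr=0x82 blk=16 s=0: L1-HIT | VC [18]
  [9] addr=0x87 blk=16 s=0: L1-HIT | VC [18]
  [10] addr=0xf3 blk=30 s=2: MISS | VC [18, 6]
  [11] addr=0x84 blk=16 s=0: L1-HIT | VC [18, 6]
  [12] addr=0x93 blk=18 s=2: VC-HIT | VC [30, 6]
  [13] addr=0x84 blk=16 s=0: L1-HIT | VC [30, 6]
  [14] addr=0xf1 blk=30 s=2: VC-HIT | VC [18, 6]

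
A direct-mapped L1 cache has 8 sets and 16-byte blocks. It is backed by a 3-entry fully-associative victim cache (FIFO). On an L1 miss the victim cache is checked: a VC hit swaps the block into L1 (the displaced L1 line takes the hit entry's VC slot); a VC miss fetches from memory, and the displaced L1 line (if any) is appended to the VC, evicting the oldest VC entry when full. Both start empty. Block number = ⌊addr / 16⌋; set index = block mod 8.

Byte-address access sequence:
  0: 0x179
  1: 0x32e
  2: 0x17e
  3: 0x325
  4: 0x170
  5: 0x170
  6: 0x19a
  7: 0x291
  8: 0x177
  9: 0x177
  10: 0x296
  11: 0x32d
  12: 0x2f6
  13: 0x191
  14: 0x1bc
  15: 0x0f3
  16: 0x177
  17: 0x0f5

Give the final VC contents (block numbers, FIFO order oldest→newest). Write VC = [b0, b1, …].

0: 0x179 (blk 23, set 7) → MISS  vc=[]
1: 0x32e (blk 50, set 2) → MISS  vc=[]
2: 0x17e (blk 23, set 7) → L1-HIT  vc=[]
3: 0x325 (blk 50, set 2) → L1-HIT  vc=[]
4: 0x170 (blk 23, set 7) → L1-HIT  vc=[]
5: 0x170 (blk 23, set 7) → L1-HIT  vc=[]
6: 0x19a (blk 25, set 1) → MISS  vc=[]
7: 0x291 (blk 41, set 1) → MISS  vc=[25]
8: 0x177 (blk 23, set 7) → L1-HIT  vc=[25]
9: 0x177 (blk 23, set 7) → L1-HIT  vc=[25]
10: 0x296 (blk 41, set 1) → L1-HIT  vc=[25]
11: 0x32d (blk 50, set 2) → L1-HIT  vc=[25]
12: 0x2f6 (blk 47, set 7) → MISS  vc=[25, 23]
13: 0x191 (blk 25, set 1) → VC-HIT  vc=[41, 23]
14: 0x1bc (blk 27, set 3) → MISS  vc=[41, 23]
15: 0xf3 (blk 15, set 7) → MISS  vc=[41, 23, 47]
16: 0x177 (blk 23, set 7) → VC-HIT  vc=[41, 15, 47]
17: 0xf5 (blk 15, set 7) → VC-HIT  vc=[41, 23, 47]

VC = [41, 23, 47]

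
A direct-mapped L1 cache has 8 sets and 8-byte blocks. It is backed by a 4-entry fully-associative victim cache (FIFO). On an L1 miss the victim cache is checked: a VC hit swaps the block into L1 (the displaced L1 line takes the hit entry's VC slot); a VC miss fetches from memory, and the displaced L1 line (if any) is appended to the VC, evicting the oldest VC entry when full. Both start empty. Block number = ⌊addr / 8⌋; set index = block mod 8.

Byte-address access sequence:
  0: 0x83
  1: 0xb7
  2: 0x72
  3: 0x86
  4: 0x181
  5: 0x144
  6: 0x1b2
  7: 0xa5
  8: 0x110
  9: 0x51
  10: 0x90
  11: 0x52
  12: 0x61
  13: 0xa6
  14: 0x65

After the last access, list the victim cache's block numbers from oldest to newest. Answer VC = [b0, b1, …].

VC = [14, 34, 18, 20]

#0 0x83→b16/s0 MISS; vc=[]
#1 0xb7→b22/s6 MISS; vc=[]
#2 0x72→b14/s6 MISS; vc=[22]
#3 0x86→b16/s0 L1-HIT; vc=[22]
#4 0x181→b48/s0 MISS; vc=[22,16]
#5 0x144→b40/s0 MISS; vc=[22,16,48]
#6 0x1b2→b54/s6 MISS; vc=[22,16,48,14]
#7 0xa5→b20/s4 MISS; vc=[22,16,48,14]
#8 0x110→b34/s2 MISS; vc=[22,16,48,14]
#9 0x51→b10/s2 MISS; vc=[16,48,14,34]
#10 0x90→b18/s2 MISS; vc=[48,14,34,10]
#11 0x52→b10/s2 VC-HIT; vc=[48,14,34,18]
#12 0x61→b12/s4 MISS; vc=[14,34,18,20]
#13 0xa6→b20/s4 VC-HIT; vc=[14,34,18,12]
#14 0x65→b12/s4 VC-HIT; vc=[14,34,18,20]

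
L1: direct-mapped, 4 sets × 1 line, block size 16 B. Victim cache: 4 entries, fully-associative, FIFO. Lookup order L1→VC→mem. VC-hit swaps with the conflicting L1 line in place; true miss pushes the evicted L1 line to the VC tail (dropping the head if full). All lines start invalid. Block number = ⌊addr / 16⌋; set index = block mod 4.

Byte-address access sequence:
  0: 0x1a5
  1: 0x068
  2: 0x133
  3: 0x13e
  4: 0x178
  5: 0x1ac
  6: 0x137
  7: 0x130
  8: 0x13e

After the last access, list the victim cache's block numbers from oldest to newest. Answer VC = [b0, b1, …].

VC = [6, 23]

#0 0x1a5→b26/s2 MISS; vc=[]
#1 0x68→b6/s2 MISS; vc=[26]
#2 0x133→b19/s3 MISS; vc=[26]
#3 0x13e→b19/s3 L1-HIT; vc=[26]
#4 0x178→b23/s3 MISS; vc=[26,19]
#5 0x1ac→b26/s2 VC-HIT; vc=[6,19]
#6 0x137→b19/s3 VC-HIT; vc=[6,23]
#7 0x130→b19/s3 L1-HIT; vc=[6,23]
#8 0x13e→b19/s3 L1-HIT; vc=[6,23]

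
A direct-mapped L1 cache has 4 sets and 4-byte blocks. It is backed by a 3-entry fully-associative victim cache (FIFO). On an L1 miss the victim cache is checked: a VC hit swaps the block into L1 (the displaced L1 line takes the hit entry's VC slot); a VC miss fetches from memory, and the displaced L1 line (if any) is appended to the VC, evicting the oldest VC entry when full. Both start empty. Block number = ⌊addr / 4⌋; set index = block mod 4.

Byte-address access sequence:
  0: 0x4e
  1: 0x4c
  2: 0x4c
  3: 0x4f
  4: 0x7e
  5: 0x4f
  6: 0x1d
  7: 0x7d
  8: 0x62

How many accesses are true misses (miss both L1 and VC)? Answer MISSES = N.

MISSES = 4

0: 0x4e (blk 19, set 3) → MISS  vc=[]
1: 0x4c (blk 19, set 3) → L1-HIT  vc=[]
2: 0x4c (blk 19, set 3) → L1-HIT  vc=[]
3: 0x4f (blk 19, set 3) → L1-HIT  vc=[]
4: 0x7e (blk 31, set 3) → MISS  vc=[19]
5: 0x4f (blk 19, set 3) → VC-HIT  vc=[31]
6: 0x1d (blk 7, set 3) → MISS  vc=[31, 19]
7: 0x7d (blk 31, set 3) → VC-HIT  vc=[7, 19]
8: 0x62 (blk 24, set 0) → MISS  vc=[7, 19]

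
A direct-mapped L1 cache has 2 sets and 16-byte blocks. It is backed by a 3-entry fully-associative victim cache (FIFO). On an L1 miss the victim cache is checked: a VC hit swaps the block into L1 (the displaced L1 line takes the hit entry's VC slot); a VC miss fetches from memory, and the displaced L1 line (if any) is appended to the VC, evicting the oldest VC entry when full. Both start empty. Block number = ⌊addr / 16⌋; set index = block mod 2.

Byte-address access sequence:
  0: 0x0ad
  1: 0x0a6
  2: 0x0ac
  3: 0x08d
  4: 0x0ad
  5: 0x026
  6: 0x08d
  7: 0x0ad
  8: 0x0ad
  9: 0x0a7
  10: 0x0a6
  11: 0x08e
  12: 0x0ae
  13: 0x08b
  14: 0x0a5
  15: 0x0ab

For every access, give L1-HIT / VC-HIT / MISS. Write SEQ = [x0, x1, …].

SEQ = [MISS, L1-HIT, L1-HIT, MISS, VC-HIT, MISS, VC-HIT, VC-HIT, L1-HIT, L1-HIT, L1-HIT, VC-HIT, VC-HIT, VC-HIT, VC-HIT, L1-HIT]

#0 0xad→b10/s0 MISS; vc=[]
#1 0xa6→b10/s0 L1-HIT; vc=[]
#2 0xac→b10/s0 L1-HIT; vc=[]
#3 0x8d→b8/s0 MISS; vc=[10]
#4 0xad→b10/s0 VC-HIT; vc=[8]
#5 0x26→b2/s0 MISS; vc=[8,10]
#6 0x8d→b8/s0 VC-HIT; vc=[2,10]
#7 0xad→b10/s0 VC-HIT; vc=[2,8]
#8 0xad→b10/s0 L1-HIT; vc=[2,8]
#9 0xa7→b10/s0 L1-HIT; vc=[2,8]
#10 0xa6→b10/s0 L1-HIT; vc=[2,8]
#11 0x8e→b8/s0 VC-HIT; vc=[2,10]
#12 0xae→b10/s0 VC-HIT; vc=[2,8]
#13 0x8b→b8/s0 VC-HIT; vc=[2,10]
#14 0xa5→b10/s0 VC-HIT; vc=[2,8]
#15 0xab→b10/s0 L1-HIT; vc=[2,8]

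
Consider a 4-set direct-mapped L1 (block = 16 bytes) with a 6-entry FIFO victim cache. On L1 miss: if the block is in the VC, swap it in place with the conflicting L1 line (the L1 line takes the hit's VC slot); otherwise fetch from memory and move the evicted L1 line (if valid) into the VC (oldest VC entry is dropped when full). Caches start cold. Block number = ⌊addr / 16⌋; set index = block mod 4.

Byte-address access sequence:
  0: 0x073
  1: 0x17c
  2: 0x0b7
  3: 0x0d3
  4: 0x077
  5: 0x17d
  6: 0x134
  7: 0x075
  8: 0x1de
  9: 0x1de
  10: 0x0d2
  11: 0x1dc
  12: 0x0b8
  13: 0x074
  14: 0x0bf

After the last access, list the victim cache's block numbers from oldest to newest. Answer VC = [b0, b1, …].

VC = [7, 19, 23, 13]

#0 0x73→b7/s3 MISS; vc=[]
#1 0x17c→b23/s3 MISS; vc=[7]
#2 0xb7→b11/s3 MISS; vc=[7,23]
#3 0xd3→b13/s1 MISS; vc=[7,23]
#4 0x77→b7/s3 VC-HIT; vc=[11,23]
#5 0x17d→b23/s3 VC-HIT; vc=[11,7]
#6 0x134→b19/s3 MISS; vc=[11,7,23]
#7 0x75→b7/s3 VC-HIT; vc=[11,19,23]
#8 0x1de→b29/s1 MISS; vc=[11,19,23,13]
#9 0x1de→b29/s1 L1-HIT; vc=[11,19,23,13]
#10 0xd2→b13/s1 VC-HIT; vc=[11,19,23,29]
#11 0x1dc→b29/s1 VC-HIT; vc=[11,19,23,13]
#12 0xb8→b11/s3 VC-HIT; vc=[7,19,23,13]
#13 0x74→b7/s3 VC-HIT; vc=[11,19,23,13]
#14 0xbf→b11/s3 VC-HIT; vc=[7,19,23,13]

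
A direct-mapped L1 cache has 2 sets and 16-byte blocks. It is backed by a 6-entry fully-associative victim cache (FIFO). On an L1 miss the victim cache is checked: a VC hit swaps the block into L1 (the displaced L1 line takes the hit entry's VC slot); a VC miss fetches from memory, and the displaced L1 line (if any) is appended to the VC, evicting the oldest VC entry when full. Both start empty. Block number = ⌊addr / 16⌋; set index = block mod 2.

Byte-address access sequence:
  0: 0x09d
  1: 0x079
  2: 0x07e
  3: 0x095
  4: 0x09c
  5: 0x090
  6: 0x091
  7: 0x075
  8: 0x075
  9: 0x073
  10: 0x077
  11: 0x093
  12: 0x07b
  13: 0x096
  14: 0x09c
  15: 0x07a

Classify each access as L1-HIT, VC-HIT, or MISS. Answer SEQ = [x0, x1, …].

0: 0x9d (blk 9, set 1) → MISS  vc=[]
1: 0x79 (blk 7, set 1) → MISS  vc=[9]
2: 0x7e (blk 7, set 1) → L1-HIT  vc=[9]
3: 0x95 (blk 9, set 1) → VC-HIT  vc=[7]
4: 0x9c (blk 9, set 1) → L1-HIT  vc=[7]
5: 0x90 (blk 9, set 1) → L1-HIT  vc=[7]
6: 0x91 (blk 9, set 1) → L1-HIT  vc=[7]
7: 0x75 (blk 7, set 1) → VC-HIT  vc=[9]
8: 0x75 (blk 7, set 1) → L1-HIT  vc=[9]
9: 0x73 (blk 7, set 1) → L1-HIT  vc=[9]
10: 0x77 (blk 7, set 1) → L1-HIT  vc=[9]
11: 0x93 (blk 9, set 1) → VC-HIT  vc=[7]
12: 0x7b (blk 7, set 1) → VC-HIT  vc=[9]
13: 0x96 (blk 9, set 1) → VC-HIT  vc=[7]
14: 0x9c (blk 9, set 1) → L1-HIT  vc=[7]
15: 0x7a (blk 7, set 1) → VC-HIT  vc=[9]

SEQ = [MISS, MISS, L1-HIT, VC-HIT, L1-HIT, L1-HIT, L1-HIT, VC-HIT, L1-HIT, L1-HIT, L1-HIT, VC-HIT, VC-HIT, VC-HIT, L1-HIT, VC-HIT]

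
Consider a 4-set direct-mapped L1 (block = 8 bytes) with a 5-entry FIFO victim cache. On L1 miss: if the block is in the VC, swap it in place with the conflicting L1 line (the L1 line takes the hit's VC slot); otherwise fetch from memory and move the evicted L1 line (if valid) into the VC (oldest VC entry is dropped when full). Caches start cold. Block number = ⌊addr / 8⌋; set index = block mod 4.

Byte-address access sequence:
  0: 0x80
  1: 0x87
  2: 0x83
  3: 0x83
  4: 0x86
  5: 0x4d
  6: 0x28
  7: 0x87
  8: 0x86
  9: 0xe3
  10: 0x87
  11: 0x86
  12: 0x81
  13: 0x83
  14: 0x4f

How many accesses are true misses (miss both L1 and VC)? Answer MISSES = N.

  [0] addr=0x80 blk=16 s=0: MISS | VC []
  [1] addr=0x87 blk=16 s=0: L1-HIT | VC []
  [2] addr=0x83 blk=16 s=0: L1-HIT | VC []
  [3] addr=0x83 blk=16 s=0: L1-HIT | VC []
  [4] addr=0x86 blk=16 s=0: L1-HIT | VC []
  [5] addr=0x4d blk=9 s=1: MISS | VC []
  [6] addr=0x28 blk=5 s=1: MISS | VC [9]
  [7] addr=0x87 blk=16 s=0: L1-HIT | VC [9]
  [8] addr=0x86 blk=16 s=0: L1-HIT | VC [9]
  [9] addr=0xe3 blk=28 s=0: MISS | VC [9, 16]
  [10] addr=0x87 blk=16 s=0: VC-HIT | VC [9, 28]
  [11] addr=0x86 blk=16 s=0: L1-HIT | VC [9, 28]
  [12] addr=0x81 blk=16 s=0: L1-HIT | VC [9, 28]
  [13] addr=0x83 blk=16 s=0: L1-HIT | VC [9, 28]
  [14] addr=0x4f blk=9 s=1: VC-HIT | VC [5, 28]

MISSES = 4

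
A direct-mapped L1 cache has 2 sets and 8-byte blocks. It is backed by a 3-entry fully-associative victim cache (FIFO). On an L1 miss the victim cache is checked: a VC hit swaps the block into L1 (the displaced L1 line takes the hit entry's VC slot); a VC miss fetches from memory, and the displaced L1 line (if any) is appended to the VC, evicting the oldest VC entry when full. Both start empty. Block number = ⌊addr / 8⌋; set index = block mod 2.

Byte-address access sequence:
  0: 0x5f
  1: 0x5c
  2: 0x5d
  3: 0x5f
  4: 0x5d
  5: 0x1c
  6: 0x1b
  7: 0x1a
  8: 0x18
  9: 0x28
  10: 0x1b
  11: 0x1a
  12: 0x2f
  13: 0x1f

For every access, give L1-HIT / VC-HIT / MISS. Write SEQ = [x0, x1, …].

SEQ = [MISS, L1-HIT, L1-HIT, L1-HIT, L1-HIT, MISS, L1-HIT, L1-HIT, L1-HIT, MISS, VC-HIT, L1-HIT, VC-HIT, VC-HIT]

#0 0x5f→b11/s1 MISS; vc=[]
#1 0x5c→b11/s1 L1-HIT; vc=[]
#2 0x5d→b11/s1 L1-HIT; vc=[]
#3 0x5f→b11/s1 L1-HIT; vc=[]
#4 0x5d→b11/s1 L1-HIT; vc=[]
#5 0x1c→b3/s1 MISS; vc=[11]
#6 0x1b→b3/s1 L1-HIT; vc=[11]
#7 0x1a→b3/s1 L1-HIT; vc=[11]
#8 0x18→b3/s1 L1-HIT; vc=[11]
#9 0x28→b5/s1 MISS; vc=[11,3]
#10 0x1b→b3/s1 VC-HIT; vc=[11,5]
#11 0x1a→b3/s1 L1-HIT; vc=[11,5]
#12 0x2f→b5/s1 VC-HIT; vc=[11,3]
#13 0x1f→b3/s1 VC-HIT; vc=[11,5]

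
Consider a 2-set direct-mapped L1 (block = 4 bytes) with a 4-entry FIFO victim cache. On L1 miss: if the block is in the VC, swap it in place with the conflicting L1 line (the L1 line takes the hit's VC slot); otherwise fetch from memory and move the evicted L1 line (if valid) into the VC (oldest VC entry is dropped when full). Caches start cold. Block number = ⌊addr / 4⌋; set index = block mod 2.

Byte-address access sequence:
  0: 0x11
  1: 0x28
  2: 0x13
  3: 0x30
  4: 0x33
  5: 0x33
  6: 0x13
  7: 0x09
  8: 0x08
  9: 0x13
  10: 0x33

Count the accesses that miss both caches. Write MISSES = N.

0: 0x11 (blk 4, set 0) → MISS  vc=[]
1: 0x28 (blk 10, set 0) → MISS  vc=[4]
2: 0x13 (blk 4, set 0) → VC-HIT  vc=[10]
3: 0x30 (blk 12, set 0) → MISS  vc=[10, 4]
4: 0x33 (blk 12, set 0) → L1-HIT  vc=[10, 4]
5: 0x33 (blk 12, set 0) → L1-HIT  vc=[10, 4]
6: 0x13 (blk 4, set 0) → VC-HIT  vc=[10, 12]
7: 0x9 (blk 2, set 0) → MISS  vc=[10, 12, 4]
8: 0x8 (blk 2, set 0) → L1-HIT  vc=[10, 12, 4]
9: 0x13 (blk 4, set 0) → VC-HIT  vc=[10, 12, 2]
10: 0x33 (blk 12, set 0) → VC-HIT  vc=[10, 4, 2]

MISSES = 4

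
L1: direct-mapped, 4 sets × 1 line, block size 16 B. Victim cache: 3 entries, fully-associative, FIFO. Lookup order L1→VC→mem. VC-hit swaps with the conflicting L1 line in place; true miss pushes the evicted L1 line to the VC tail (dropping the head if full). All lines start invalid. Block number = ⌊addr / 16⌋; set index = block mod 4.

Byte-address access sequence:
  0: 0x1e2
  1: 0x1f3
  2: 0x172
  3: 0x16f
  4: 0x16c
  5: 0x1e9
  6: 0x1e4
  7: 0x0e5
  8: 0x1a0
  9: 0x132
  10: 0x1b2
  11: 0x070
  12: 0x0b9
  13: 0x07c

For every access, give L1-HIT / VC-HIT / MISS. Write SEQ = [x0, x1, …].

SEQ = [MISS, MISS, MISS, MISS, L1-HIT, VC-HIT, L1-HIT, MISS, MISS, MISS, MISS, MISS, MISS, VC-HIT]

  [0] addr=0x1e2 blk=30 s=2: MISS | VC []
  [1] addr=0x1f3 blk=31 s=3: MISS | VC []
  [2] addr=0x172 blk=23 s=3: MISS | VC [31]
  [3] addr=0x16f blk=22 s=2: MISS | VC [31, 30]
  [4] addr=0x16c blk=22 s=2: L1-HIT | VC [31, 30]
  [5] addr=0x1e9 blk=30 s=2: VC-HIT | VC [31, 22]
  [6] addr=0x1e4 blk=30 s=2: L1-HIT | VC [31, 22]
  [7] addr=0xe5 blk=14 s=2: MISS | VC [31, 22, 30]
  [8] addr=0x1a0 blk=26 s=2: MISS | VC [22, 30, 14]
  [9] addr=0x132 blk=19 s=3: MISS | VC [30, 14, 23]
  [10] addr=0x1b2 blk=27 s=3: MISS | VC [14, 23, 19]
  [11] addr=0x70 blk=7 s=3: MISS | VC [23, 19, 27]
  [12] addr=0xb9 blk=11 s=3: MISS | VC [19, 27, 7]
  [13] addr=0x7c blk=7 s=3: VC-HIT | VC [19, 27, 11]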